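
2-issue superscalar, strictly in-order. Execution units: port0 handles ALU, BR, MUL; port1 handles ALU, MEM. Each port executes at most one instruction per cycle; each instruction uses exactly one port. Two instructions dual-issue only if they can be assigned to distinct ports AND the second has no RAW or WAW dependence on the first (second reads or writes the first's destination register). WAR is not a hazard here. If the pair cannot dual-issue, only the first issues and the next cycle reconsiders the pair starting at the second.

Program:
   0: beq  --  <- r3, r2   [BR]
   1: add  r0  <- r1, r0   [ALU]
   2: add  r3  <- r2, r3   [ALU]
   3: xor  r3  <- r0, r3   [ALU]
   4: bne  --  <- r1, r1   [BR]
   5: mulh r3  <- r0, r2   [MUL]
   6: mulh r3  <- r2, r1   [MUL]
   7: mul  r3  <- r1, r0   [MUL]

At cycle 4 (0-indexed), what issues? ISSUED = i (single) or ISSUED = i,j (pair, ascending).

ISSUED = 6

0. beq add @i0&i1  | dual
1. add @i2  | RAW+WAW r3
2. xor bne @i3&i4  | dual
3. mulh @i5  | no-port MUL/MUL
4. mulh @i6  | no-port MUL/MUL
5. mul @i7  | tail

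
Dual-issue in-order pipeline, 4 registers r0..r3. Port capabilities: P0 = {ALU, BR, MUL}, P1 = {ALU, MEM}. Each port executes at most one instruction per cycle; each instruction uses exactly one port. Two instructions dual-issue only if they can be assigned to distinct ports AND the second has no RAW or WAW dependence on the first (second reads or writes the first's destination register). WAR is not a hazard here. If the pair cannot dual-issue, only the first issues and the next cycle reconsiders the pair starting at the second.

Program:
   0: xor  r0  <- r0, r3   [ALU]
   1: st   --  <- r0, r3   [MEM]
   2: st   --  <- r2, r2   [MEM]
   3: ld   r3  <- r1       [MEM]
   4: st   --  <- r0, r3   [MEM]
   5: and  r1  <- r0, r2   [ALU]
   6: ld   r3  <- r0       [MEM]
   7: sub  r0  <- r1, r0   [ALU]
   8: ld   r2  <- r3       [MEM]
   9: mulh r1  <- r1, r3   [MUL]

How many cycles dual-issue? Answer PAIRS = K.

0. xor @i0  | RAW r0
1. st @i1  | no-port MEM/MEM
2. st @i2  | no-port MEM/MEM
3. ld @i3  | no-port MEM/MEM
4. st+and @i4/i5  | dual
5. ld+sub @i6/i7  | dual
6. ld+mulh @i8/i9  | dual

PAIRS = 3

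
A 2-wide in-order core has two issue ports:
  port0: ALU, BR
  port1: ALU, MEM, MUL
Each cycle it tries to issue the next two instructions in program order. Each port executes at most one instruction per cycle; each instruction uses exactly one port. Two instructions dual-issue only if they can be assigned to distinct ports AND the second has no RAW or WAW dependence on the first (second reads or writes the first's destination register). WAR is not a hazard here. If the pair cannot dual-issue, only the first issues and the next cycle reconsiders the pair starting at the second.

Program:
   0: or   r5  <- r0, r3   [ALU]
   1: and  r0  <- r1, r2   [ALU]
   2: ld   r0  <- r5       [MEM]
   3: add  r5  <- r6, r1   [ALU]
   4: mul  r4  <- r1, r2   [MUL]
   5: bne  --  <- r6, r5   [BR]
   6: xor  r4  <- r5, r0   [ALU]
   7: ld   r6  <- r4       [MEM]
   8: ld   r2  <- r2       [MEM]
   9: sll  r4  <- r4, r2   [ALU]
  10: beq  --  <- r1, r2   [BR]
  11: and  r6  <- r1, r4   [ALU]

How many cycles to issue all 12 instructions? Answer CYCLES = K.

[0] i0+i1  or.ALU/and.ALU  -- 2-wide
[1] i2+i3  ld.MEM/add.ALU  -- 2-wide
[2] i4+i5  mul.MUL/bne.BR  -- 2-wide
[3] i6  xor.ALU  -- RAW r4
[4] i7  ld.MEM  -- no-port MEM/MEM
[5] i8  ld.MEM  -- RAW r2
[6] i9+i10  sll.ALU/beq.BR  -- 2-wide
[7] i11  and.ALU  -- tail

CYCLES = 8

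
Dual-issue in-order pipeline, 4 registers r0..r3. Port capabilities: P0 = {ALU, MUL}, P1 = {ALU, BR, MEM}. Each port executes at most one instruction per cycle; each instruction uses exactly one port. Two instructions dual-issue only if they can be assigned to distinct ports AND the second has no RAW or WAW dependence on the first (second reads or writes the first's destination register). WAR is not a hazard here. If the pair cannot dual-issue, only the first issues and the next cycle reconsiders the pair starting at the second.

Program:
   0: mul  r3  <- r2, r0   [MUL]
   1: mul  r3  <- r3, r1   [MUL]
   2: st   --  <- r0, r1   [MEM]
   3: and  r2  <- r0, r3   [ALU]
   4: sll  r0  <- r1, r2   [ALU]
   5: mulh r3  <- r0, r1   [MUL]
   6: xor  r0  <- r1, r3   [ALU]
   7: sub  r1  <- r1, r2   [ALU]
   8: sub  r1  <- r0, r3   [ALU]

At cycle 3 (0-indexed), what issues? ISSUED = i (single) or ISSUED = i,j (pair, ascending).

  cy0 -> i0 (mul.MUL) no-port MUL/MUL
  cy1 -> i1&i2 (mul.MUL+st.MEM) 2-wide
  cy2 -> i3 (and.ALU) RAW r2
  cy3 -> i4 (sll.ALU) RAW r0
  cy4 -> i5 (mulh.MUL) RAW r3
  cy5 -> i6&i7 (xor.ALU+sub.ALU) 2-wide
  cy6 -> i8 (sub.ALU) tail

ISSUED = 4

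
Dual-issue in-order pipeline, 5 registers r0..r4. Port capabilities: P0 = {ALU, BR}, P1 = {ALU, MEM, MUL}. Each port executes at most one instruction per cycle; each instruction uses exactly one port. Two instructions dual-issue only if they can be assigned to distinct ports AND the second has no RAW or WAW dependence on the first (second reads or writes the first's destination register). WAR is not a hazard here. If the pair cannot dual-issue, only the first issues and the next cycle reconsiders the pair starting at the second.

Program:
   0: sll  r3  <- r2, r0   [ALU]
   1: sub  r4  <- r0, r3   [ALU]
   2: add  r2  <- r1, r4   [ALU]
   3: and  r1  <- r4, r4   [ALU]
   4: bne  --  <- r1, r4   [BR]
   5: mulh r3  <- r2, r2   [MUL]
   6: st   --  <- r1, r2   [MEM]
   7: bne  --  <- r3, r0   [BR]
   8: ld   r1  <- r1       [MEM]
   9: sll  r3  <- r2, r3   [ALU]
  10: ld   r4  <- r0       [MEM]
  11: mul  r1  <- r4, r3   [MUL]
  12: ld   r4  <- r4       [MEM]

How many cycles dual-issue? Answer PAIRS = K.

PAIRS = 4

[0] i0  sll  -- RAW r3
[1] i1  sub  -- RAW r4
[2] i2,i3  add and  -- pair
[3] i4,i5  bne mulh  -- pair
[4] i6,i7  st bne  -- pair
[5] i8,i9  ld sll  -- pair
[6] i10  ld  -- no-port MEM/MUL
[7] i11  mul  -- no-port MUL/MEM
[8] i12  ld  -- tail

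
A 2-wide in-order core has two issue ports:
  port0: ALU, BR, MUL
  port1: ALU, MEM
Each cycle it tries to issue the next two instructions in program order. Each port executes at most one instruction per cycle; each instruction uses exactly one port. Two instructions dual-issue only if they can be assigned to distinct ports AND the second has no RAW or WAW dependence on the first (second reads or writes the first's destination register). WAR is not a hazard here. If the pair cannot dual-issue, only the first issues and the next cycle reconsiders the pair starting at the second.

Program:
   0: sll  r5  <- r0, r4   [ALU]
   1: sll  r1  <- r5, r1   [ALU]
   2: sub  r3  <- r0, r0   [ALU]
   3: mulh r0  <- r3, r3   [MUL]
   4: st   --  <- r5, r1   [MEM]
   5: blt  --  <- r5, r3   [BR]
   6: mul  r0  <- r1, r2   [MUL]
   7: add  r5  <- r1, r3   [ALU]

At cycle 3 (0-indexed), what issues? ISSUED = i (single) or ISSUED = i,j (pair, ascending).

ISSUED = 5

t=0 i0:sll ; RAW r5
t=1 i1+i2:sll/sub ; pair
t=2 i3+i4:mulh/st ; pair
t=3 i5:blt ; no-port BR/MUL
t=4 i6+i7:mul/add ; pair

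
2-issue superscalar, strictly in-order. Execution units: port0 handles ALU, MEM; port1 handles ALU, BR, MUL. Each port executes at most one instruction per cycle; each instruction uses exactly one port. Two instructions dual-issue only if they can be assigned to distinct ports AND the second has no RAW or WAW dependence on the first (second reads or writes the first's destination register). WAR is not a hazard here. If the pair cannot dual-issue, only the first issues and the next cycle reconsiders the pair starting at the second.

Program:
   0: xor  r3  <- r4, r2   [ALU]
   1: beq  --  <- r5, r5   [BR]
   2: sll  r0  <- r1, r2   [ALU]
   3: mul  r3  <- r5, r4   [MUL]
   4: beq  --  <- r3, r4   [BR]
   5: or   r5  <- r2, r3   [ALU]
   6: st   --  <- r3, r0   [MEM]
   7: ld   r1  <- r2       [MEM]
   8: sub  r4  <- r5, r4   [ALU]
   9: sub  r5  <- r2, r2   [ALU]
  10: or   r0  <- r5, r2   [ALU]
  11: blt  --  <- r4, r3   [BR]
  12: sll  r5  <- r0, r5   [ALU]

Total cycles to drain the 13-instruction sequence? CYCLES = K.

#0 head=0: xor.ALU+beq.BR i0,i1 dual
#1 head=2: sll.ALU+mul.MUL i2,i3 dual
#2 head=4: beq.BR+or.ALU i4,i5 dual
#3 head=6: st.MEM i6 no-port MEM/MEM
#4 head=7: ld.MEM+sub.ALU i7,i8 dual
#5 head=9: sub.ALU i9 RAW r5
#6 head=10: or.ALU+blt.BR i10,i11 dual
#7 head=12: sll.ALU i12 tail

CYCLES = 8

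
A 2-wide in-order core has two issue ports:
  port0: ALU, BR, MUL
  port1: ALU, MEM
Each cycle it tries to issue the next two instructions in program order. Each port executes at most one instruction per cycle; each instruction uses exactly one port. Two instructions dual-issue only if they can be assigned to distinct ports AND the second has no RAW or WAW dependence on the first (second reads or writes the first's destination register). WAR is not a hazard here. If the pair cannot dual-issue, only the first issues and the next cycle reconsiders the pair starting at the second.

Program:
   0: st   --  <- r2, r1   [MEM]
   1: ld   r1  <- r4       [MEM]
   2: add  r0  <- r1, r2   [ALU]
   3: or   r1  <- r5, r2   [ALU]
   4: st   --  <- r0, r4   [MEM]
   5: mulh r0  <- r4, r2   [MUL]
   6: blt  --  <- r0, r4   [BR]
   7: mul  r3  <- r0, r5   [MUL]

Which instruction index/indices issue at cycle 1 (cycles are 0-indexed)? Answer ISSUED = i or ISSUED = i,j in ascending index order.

t=0 i0:st ; no-port MEM/MEM
t=1 i1:ld ; RAW r1
t=2 i2&i3:add;or ; 2-wide
t=3 i4&i5:st;mulh ; 2-wide
t=4 i6:blt ; no-port BR/MUL
t=5 i7:mul ; tail

ISSUED = 1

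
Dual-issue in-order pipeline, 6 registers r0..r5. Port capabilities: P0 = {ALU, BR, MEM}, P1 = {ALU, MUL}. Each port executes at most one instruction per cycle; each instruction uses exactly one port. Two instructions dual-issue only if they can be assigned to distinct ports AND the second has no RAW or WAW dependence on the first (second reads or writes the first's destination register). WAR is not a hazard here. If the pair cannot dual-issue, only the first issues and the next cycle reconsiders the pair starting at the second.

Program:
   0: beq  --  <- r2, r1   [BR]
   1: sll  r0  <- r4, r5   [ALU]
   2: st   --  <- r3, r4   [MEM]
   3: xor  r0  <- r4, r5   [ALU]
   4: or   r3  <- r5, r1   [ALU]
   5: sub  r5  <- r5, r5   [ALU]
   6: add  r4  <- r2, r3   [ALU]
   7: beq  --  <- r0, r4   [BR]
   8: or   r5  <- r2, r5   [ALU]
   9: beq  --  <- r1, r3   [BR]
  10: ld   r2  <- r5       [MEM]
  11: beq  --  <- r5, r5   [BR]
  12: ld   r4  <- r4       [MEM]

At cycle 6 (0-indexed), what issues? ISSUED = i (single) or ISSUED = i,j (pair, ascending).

[0] i0,i1  beq.BR/sll.ALU  -- 2-wide
[1] i2,i3  st.MEM/xor.ALU  -- 2-wide
[2] i4,i5  or.ALU/sub.ALU  -- 2-wide
[3] i6  add.ALU  -- RAW r4
[4] i7,i8  beq.BR/or.ALU  -- 2-wide
[5] i9  beq.BR  -- no-port BR/MEM
[6] i10  ld.MEM  -- no-port MEM/BR
[7] i11  beq.BR  -- no-port BR/MEM
[8] i12  ld.MEM  -- tail

ISSUED = 10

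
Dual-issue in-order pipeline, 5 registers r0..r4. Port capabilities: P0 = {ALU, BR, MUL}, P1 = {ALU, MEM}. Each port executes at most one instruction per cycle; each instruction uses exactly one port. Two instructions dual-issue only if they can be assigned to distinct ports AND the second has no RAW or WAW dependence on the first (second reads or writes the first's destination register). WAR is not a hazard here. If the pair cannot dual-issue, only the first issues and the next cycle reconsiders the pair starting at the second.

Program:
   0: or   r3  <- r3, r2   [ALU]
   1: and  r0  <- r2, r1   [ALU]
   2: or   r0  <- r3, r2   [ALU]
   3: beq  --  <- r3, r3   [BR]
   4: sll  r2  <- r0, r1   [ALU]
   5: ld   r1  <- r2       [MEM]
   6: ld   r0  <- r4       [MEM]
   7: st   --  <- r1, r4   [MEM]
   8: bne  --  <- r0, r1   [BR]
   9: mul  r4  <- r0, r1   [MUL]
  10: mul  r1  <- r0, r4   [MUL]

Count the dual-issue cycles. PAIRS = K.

PAIRS = 3

#0 head=0: or/and i0+i1 2-wide
#1 head=2: or/beq i2+i3 2-wide
#2 head=4: sll i4 RAW r2
#3 head=5: ld i5 no-port MEM/MEM
#4 head=6: ld i6 no-port MEM/MEM
#5 head=7: st/bne i7+i8 2-wide
#6 head=9: mul i9 no-port MUL/MUL
#7 head=10: mul i10 tail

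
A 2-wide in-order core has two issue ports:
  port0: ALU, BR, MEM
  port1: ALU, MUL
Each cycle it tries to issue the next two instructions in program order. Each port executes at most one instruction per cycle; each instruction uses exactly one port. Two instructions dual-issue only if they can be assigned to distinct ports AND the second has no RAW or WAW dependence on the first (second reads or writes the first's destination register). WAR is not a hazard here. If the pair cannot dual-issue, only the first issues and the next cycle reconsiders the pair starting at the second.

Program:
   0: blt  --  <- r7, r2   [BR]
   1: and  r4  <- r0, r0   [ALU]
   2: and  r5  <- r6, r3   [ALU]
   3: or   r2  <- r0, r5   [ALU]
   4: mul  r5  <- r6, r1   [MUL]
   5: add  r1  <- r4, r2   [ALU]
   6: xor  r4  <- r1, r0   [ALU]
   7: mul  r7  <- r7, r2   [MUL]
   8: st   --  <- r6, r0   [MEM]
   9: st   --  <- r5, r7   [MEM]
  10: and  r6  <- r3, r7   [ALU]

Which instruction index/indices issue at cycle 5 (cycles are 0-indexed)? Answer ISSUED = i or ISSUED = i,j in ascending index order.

0. blt+and @i0/i1  | 2-wide
1. and @i2  | RAW r5
2. or+mul @i3/i4  | 2-wide
3. add @i5  | RAW r1
4. xor+mul @i6/i7  | 2-wide
5. st @i8  | no-port MEM/MEM
6. st+and @i9/i10  | 2-wide

ISSUED = 8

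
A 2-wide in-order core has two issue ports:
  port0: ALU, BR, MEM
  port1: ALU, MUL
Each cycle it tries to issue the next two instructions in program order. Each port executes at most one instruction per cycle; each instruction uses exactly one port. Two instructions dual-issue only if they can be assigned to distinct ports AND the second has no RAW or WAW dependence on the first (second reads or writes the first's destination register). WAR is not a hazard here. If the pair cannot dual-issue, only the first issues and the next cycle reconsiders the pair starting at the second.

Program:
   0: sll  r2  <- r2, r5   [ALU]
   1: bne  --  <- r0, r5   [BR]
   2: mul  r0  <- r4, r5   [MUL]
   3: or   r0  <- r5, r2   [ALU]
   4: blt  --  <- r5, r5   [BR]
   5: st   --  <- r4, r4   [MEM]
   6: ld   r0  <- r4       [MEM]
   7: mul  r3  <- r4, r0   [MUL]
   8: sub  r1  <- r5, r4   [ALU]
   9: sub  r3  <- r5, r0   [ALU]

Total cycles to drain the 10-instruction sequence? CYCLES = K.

0. sll bne @i0&i1  | pair
1. mul @i2  | WAW r0
2. or blt @i3&i4  | pair
3. st @i5  | no-port MEM/MEM
4. ld @i6  | RAW r0
5. mul sub @i7&i8  | pair
6. sub @i9  | tail

CYCLES = 7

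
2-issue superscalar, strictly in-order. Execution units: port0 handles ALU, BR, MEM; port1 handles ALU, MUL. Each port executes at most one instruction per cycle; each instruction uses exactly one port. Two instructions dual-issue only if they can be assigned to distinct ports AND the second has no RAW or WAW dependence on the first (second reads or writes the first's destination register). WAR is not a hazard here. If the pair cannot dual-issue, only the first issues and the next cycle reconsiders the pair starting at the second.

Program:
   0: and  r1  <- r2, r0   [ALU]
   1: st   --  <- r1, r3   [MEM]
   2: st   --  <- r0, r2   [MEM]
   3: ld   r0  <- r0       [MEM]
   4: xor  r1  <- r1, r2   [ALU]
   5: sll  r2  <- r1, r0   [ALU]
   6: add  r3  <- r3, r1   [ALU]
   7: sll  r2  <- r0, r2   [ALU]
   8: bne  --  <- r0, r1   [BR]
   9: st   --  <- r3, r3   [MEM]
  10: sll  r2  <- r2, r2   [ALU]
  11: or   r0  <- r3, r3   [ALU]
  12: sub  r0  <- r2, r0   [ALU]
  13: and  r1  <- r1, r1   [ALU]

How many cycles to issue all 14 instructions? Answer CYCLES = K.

#0 head=0: and i0 RAW r1
#1 head=1: st i1 no-port MEM/MEM
#2 head=2: st i2 no-port MEM/MEM
#3 head=3: ld+xor i3/i4 dual
#4 head=5: sll+add i5/i6 dual
#5 head=7: sll+bne i7/i8 dual
#6 head=9: st+sll i9/i10 dual
#7 head=11: or i11 RAW+WAW r0
#8 head=12: sub+and i12/i13 dual

CYCLES = 9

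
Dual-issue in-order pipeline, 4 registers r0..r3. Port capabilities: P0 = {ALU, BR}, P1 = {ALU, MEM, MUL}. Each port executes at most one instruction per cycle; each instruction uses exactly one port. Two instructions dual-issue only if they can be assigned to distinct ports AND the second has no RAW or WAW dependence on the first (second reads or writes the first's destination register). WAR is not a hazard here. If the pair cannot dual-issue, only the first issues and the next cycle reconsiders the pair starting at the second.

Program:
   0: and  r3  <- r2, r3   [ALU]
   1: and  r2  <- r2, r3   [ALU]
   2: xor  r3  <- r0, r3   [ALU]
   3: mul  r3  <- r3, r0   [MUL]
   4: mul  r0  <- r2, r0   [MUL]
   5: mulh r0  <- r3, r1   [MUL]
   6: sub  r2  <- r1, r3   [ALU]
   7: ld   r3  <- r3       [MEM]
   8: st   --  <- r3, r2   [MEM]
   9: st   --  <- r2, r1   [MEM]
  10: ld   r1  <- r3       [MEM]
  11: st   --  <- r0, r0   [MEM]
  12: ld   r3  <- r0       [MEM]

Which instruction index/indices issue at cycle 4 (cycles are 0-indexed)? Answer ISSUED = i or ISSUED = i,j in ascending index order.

ISSUED = 5,6

[0] i0  and  -- RAW r3
[1] i1&i2  and;xor  -- 2-wide
[2] i3  mul  -- no-port MUL/MUL
[3] i4  mul  -- no-port MUL/MUL
[4] i5&i6  mulh;sub  -- 2-wide
[5] i7  ld  -- no-port MEM/MEM
[6] i8  st  -- no-port MEM/MEM
[7] i9  st  -- no-port MEM/MEM
[8] i10  ld  -- no-port MEM/MEM
[9] i11  st  -- no-port MEM/MEM
[10] i12  ld  -- tail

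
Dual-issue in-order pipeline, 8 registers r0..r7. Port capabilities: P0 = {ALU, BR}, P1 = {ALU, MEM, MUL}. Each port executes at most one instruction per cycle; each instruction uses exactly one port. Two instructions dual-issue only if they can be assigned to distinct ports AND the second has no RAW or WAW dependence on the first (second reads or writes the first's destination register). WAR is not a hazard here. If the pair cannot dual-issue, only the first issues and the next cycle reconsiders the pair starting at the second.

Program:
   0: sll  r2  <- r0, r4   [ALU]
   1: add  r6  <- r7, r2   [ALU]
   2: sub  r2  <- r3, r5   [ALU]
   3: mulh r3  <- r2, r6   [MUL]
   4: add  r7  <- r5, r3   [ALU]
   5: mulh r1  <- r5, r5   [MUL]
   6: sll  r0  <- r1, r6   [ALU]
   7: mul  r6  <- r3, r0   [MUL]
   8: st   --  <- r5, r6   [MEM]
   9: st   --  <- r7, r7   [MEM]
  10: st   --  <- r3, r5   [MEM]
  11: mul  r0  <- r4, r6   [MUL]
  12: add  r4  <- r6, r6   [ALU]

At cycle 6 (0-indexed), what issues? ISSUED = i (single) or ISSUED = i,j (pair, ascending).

c0: i0 sll.ALU  RAW r2
c1: i1,i2 add.ALU/sub.ALU  dual
c2: i3 mulh.MUL  RAW r3
c3: i4,i5 add.ALU/mulh.MUL  dual
c4: i6 sll.ALU  RAW r0
c5: i7 mul.MUL  no-port MUL/MEM
c6: i8 st.MEM  no-port MEM/MEM
c7: i9 st.MEM  no-port MEM/MEM
c8: i10 st.MEM  no-port MEM/MUL
c9: i11,i12 mul.MUL/add.ALU  dual

ISSUED = 8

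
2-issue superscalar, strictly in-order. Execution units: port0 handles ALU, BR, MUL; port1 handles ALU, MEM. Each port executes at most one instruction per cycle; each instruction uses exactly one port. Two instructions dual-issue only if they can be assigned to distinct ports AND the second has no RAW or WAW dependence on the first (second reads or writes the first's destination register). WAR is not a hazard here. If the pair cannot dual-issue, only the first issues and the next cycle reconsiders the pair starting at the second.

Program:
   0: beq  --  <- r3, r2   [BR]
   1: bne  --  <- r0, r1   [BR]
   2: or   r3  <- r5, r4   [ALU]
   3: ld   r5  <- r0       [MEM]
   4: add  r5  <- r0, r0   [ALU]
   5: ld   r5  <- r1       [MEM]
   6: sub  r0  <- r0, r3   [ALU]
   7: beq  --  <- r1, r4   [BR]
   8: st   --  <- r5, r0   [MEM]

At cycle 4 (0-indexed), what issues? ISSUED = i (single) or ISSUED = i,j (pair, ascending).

c0: i0 beq.BR  no-port BR/BR
c1: i1&i2 bne.BR or.ALU  pair
c2: i3 ld.MEM  WAW r5
c3: i4 add.ALU  WAW r5
c4: i5&i6 ld.MEM sub.ALU  pair
c5: i7&i8 beq.BR st.MEM  pair

ISSUED = 5,6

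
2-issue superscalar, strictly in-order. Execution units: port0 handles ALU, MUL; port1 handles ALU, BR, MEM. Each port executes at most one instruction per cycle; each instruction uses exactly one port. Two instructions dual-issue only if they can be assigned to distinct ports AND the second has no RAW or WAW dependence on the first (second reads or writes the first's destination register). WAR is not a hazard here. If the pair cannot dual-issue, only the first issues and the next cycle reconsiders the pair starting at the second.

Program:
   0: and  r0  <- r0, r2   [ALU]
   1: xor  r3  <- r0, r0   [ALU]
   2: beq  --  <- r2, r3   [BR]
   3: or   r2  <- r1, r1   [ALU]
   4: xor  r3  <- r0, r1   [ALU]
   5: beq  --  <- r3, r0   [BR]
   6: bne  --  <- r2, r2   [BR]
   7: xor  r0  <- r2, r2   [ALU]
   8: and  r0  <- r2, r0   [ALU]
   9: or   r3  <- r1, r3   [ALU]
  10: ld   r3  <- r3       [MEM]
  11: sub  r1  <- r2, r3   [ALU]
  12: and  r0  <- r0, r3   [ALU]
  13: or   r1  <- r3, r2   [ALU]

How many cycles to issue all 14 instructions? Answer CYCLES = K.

CYCLES = 10

[0] i0  and  -- RAW r0
[1] i1  xor  -- RAW r3
[2] i2/i3  beq or  -- pair
[3] i4  xor  -- RAW r3
[4] i5  beq  -- no-port BR/BR
[5] i6/i7  bne xor  -- pair
[6] i8/i9  and or  -- pair
[7] i10  ld  -- RAW r3
[8] i11/i12  sub and  -- pair
[9] i13  or  -- tail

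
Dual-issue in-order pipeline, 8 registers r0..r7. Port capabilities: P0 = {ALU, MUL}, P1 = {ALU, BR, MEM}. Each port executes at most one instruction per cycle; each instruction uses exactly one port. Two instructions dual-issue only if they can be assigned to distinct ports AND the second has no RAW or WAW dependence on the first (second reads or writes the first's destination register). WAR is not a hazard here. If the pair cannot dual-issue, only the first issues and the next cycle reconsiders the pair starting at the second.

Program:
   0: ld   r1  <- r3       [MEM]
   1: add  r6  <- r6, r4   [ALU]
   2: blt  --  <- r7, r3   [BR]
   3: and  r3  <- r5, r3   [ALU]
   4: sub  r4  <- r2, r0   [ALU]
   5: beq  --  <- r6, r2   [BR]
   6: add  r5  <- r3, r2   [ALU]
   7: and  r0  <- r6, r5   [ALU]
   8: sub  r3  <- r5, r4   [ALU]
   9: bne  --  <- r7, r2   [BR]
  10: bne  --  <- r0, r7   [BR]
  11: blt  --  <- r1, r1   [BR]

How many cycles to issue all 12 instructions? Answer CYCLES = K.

CYCLES = 8

c0: i0&i1 ld.MEM/add.ALU  2-wide
c1: i2&i3 blt.BR/and.ALU  2-wide
c2: i4&i5 sub.ALU/beq.BR  2-wide
c3: i6 add.ALU  RAW r5
c4: i7&i8 and.ALU/sub.ALU  2-wide
c5: i9 bne.BR  no-port BR/BR
c6: i10 bne.BR  no-port BR/BR
c7: i11 blt.BR  tail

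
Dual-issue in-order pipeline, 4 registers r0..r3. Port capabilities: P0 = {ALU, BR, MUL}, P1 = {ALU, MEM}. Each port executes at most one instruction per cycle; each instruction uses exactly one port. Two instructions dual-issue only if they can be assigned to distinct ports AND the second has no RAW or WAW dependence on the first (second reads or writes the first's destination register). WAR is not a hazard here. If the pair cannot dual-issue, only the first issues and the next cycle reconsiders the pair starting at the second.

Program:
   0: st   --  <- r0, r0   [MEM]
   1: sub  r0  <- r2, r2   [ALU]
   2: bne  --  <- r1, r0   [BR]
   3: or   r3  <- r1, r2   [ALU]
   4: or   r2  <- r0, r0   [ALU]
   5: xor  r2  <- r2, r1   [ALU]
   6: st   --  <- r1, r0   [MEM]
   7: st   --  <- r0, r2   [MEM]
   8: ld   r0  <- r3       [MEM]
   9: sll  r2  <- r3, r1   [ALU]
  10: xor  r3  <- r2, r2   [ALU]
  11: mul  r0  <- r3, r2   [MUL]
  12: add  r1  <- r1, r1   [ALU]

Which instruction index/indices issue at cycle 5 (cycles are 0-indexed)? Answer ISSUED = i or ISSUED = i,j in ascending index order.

ISSUED = 8,9

t=0 i0,i1:st/sub ; 2-wide
t=1 i2,i3:bne/or ; 2-wide
t=2 i4:or ; RAW+WAW r2
t=3 i5,i6:xor/st ; 2-wide
t=4 i7:st ; no-port MEM/MEM
t=5 i8,i9:ld/sll ; 2-wide
t=6 i10:xor ; RAW r3
t=7 i11,i12:mul/add ; 2-wide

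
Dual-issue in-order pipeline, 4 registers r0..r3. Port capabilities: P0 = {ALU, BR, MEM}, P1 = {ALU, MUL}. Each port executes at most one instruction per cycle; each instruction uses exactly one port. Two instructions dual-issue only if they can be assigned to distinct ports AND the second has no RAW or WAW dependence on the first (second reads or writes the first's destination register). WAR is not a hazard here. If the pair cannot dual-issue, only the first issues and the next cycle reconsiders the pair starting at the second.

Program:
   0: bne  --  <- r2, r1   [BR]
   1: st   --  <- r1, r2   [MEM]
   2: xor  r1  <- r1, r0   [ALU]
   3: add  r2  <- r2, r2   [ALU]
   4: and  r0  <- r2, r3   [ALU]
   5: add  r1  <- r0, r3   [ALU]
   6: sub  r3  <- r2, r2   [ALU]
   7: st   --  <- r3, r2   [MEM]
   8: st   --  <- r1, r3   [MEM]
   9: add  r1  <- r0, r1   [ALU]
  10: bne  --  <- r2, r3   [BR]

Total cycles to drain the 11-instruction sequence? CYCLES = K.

[0] i0  bne.BR  -- no-port BR/MEM
[1] i1,i2  st.MEM+xor.ALU  -- dual
[2] i3  add.ALU  -- RAW r2
[3] i4  and.ALU  -- RAW r0
[4] i5,i6  add.ALU+sub.ALU  -- dual
[5] i7  st.MEM  -- no-port MEM/MEM
[6] i8,i9  st.MEM+add.ALU  -- dual
[7] i10  bne.BR  -- tail

CYCLES = 8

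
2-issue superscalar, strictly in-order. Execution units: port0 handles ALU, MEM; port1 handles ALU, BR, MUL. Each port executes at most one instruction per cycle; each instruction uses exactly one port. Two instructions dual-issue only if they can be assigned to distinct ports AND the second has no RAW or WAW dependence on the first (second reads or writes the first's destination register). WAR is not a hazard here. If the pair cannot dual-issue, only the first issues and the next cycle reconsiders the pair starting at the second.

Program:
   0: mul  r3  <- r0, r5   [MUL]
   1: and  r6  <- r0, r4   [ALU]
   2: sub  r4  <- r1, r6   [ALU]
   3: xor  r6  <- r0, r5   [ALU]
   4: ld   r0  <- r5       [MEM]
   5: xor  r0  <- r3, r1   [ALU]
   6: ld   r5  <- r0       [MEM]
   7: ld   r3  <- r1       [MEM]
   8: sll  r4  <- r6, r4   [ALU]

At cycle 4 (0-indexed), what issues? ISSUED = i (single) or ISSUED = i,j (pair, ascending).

ISSUED = 6

#0 head=0: mul.MUL+and.ALU i0/i1 2-wide
#1 head=2: sub.ALU+xor.ALU i2/i3 2-wide
#2 head=4: ld.MEM i4 WAW r0
#3 head=5: xor.ALU i5 RAW r0
#4 head=6: ld.MEM i6 no-port MEM/MEM
#5 head=7: ld.MEM+sll.ALU i7/i8 2-wide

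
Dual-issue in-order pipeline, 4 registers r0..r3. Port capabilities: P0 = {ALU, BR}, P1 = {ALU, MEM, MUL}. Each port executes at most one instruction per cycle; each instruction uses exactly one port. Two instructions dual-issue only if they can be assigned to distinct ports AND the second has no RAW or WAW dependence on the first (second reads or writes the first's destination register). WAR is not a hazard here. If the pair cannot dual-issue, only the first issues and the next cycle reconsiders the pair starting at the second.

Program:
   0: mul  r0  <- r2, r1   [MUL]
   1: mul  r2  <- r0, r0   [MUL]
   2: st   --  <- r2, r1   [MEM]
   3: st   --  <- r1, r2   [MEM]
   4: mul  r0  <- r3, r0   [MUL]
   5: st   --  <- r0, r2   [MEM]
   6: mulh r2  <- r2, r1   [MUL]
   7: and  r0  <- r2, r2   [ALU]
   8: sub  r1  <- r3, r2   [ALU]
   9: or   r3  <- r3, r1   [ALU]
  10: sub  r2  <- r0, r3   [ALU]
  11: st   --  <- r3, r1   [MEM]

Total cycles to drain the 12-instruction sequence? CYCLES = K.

CYCLES = 10

c0: i0 mul.MUL  no-port MUL/MUL
c1: i1 mul.MUL  no-port MUL/MEM
c2: i2 st.MEM  no-port MEM/MEM
c3: i3 st.MEM  no-port MEM/MUL
c4: i4 mul.MUL  no-port MUL/MEM
c5: i5 st.MEM  no-port MEM/MUL
c6: i6 mulh.MUL  RAW r2
c7: i7+i8 and.ALU/sub.ALU  pair
c8: i9 or.ALU  RAW r3
c9: i10+i11 sub.ALU/st.MEM  pair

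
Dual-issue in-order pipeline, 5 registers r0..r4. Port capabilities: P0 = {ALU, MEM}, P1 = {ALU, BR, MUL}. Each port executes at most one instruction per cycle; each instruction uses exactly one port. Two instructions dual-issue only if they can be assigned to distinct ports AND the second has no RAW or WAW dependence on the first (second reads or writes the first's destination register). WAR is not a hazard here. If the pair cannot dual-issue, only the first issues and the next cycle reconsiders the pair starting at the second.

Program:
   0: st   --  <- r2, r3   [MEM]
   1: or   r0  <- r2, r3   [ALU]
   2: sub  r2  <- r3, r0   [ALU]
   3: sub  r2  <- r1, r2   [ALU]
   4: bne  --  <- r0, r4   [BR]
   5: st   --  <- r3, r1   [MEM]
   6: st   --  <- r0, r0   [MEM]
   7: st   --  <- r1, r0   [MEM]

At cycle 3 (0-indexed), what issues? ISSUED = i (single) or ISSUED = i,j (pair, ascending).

ISSUED = 5

  cy0 -> i0/i1 (st+or) dual
  cy1 -> i2 (sub) RAW+WAW r2
  cy2 -> i3/i4 (sub+bne) dual
  cy3 -> i5 (st) no-port MEM/MEM
  cy4 -> i6 (st) no-port MEM/MEM
  cy5 -> i7 (st) tail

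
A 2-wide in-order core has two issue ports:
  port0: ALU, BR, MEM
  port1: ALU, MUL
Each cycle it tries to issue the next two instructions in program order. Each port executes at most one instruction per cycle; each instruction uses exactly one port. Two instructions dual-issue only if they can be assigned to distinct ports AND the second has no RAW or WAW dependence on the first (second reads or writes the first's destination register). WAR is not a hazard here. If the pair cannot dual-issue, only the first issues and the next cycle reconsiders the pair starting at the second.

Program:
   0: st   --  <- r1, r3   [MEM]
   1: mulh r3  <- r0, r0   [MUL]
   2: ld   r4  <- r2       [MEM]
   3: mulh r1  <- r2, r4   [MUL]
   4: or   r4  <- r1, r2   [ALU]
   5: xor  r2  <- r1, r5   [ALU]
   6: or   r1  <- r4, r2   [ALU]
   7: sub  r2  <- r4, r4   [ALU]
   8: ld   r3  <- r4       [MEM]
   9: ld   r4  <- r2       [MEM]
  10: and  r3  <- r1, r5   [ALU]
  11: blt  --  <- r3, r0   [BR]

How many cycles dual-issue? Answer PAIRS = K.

PAIRS = 4

t=0 i0,i1:st mulh ; 2-wide
t=1 i2:ld ; RAW r4
t=2 i3:mulh ; RAW r1
t=3 i4,i5:or xor ; 2-wide
t=4 i6,i7:or sub ; 2-wide
t=5 i8:ld ; no-port MEM/MEM
t=6 i9,i10:ld and ; 2-wide
t=7 i11:blt ; tail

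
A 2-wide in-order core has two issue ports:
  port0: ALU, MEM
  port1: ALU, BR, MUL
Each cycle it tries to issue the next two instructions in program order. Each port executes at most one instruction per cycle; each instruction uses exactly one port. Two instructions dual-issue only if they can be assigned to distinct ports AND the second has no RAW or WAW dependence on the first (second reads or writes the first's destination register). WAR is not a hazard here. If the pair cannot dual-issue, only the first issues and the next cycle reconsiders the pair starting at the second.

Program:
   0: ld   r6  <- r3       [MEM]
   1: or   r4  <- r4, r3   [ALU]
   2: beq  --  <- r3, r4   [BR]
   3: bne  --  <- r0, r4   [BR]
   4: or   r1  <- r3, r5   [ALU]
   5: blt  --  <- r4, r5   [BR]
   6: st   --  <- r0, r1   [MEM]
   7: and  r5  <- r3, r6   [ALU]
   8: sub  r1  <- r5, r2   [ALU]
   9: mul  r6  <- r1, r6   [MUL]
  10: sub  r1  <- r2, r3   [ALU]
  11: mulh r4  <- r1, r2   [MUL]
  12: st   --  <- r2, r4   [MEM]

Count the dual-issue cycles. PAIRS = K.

PAIRS = 4

c0: i0+i1 ld.MEM/or.ALU  2-wide
c1: i2 beq.BR  no-port BR/BR
c2: i3+i4 bne.BR/or.ALU  2-wide
c3: i5+i6 blt.BR/st.MEM  2-wide
c4: i7 and.ALU  RAW r5
c5: i8 sub.ALU  RAW r1
c6: i9+i10 mul.MUL/sub.ALU  2-wide
c7: i11 mulh.MUL  RAW r4
c8: i12 st.MEM  tail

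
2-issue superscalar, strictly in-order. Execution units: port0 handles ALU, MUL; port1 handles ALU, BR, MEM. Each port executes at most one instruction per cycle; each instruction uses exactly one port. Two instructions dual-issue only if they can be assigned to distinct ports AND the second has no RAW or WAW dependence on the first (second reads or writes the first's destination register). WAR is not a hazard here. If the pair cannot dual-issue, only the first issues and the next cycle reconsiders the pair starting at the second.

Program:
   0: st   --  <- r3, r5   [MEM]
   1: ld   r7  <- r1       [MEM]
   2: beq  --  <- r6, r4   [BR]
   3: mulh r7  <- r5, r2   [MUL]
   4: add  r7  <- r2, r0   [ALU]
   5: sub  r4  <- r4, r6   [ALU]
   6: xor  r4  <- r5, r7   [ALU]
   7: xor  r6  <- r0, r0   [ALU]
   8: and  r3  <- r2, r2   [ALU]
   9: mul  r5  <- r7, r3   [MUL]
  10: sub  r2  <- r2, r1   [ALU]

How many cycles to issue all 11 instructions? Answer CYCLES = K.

  cy0 -> i0 (st.MEM) no-port MEM/MEM
  cy1 -> i1 (ld.MEM) no-port MEM/BR
  cy2 -> i2+i3 (beq.BR mulh.MUL) dual
  cy3 -> i4+i5 (add.ALU sub.ALU) dual
  cy4 -> i6+i7 (xor.ALU xor.ALU) dual
  cy5 -> i8 (and.ALU) RAW r3
  cy6 -> i9+i10 (mul.MUL sub.ALU) dual

CYCLES = 7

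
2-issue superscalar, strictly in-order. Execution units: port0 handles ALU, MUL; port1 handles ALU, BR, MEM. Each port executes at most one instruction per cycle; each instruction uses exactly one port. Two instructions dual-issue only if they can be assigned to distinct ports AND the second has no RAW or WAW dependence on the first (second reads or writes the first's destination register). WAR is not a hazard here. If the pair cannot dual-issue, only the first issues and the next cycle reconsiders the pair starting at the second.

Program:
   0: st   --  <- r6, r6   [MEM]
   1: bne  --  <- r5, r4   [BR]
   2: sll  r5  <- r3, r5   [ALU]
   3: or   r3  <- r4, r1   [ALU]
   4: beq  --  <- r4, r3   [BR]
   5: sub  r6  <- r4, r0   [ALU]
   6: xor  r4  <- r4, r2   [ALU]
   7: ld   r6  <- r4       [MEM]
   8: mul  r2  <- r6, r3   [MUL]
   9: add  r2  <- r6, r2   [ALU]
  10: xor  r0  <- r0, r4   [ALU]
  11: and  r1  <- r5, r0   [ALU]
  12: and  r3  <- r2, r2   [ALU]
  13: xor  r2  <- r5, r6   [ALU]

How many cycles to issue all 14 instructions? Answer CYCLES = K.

CYCLES = 10

c0: i0 st  no-port MEM/BR
c1: i1/i2 bne/sll  pair
c2: i3 or  RAW r3
c3: i4/i5 beq/sub  pair
c4: i6 xor  RAW r4
c5: i7 ld  RAW r6
c6: i8 mul  RAW+WAW r2
c7: i9/i10 add/xor  pair
c8: i11/i12 and/and  pair
c9: i13 xor  tail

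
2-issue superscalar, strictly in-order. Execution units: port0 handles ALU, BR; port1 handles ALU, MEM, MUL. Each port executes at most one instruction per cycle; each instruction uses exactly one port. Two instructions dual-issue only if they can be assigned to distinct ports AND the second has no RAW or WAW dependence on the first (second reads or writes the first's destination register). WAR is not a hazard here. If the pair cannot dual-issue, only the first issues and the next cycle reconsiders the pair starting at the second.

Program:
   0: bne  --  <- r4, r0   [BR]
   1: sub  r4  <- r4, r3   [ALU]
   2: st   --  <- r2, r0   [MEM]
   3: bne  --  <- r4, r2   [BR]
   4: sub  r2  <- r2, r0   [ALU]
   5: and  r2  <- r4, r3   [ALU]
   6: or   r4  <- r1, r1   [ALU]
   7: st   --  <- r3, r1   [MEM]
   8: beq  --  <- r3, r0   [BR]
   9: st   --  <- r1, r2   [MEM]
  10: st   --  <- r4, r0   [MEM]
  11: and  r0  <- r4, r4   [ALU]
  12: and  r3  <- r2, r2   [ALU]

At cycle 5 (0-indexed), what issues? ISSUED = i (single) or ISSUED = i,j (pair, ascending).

t=0 i0/i1:bne.BR;sub.ALU ; pair
t=1 i2/i3:st.MEM;bne.BR ; pair
t=2 i4:sub.ALU ; WAW r2
t=3 i5/i6:and.ALU;or.ALU ; pair
t=4 i7/i8:st.MEM;beq.BR ; pair
t=5 i9:st.MEM ; no-port MEM/MEM
t=6 i10/i11:st.MEM;and.ALU ; pair
t=7 i12:and.ALU ; tail

ISSUED = 9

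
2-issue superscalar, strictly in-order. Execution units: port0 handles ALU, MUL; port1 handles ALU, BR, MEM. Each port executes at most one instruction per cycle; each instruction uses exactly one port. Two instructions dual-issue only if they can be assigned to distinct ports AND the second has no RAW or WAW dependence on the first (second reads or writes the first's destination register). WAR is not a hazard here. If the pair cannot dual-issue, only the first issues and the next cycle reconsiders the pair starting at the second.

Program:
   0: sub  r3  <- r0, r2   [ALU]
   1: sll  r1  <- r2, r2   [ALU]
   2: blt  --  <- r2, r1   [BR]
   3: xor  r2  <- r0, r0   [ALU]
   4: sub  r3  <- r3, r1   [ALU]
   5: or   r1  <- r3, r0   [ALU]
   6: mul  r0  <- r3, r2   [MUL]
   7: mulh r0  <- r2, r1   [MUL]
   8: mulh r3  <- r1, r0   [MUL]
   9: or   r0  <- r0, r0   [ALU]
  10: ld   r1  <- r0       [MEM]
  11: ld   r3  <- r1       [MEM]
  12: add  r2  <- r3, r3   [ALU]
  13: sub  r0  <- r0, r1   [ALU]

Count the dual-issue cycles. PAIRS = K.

PAIRS = 5

#0 head=0: sub.ALU;sll.ALU i0,i1 dual
#1 head=2: blt.BR;xor.ALU i2,i3 dual
#2 head=4: sub.ALU i4 RAW r3
#3 head=5: or.ALU;mul.MUL i5,i6 dual
#4 head=7: mulh.MUL i7 no-port MUL/MUL
#5 head=8: mulh.MUL;or.ALU i8,i9 dual
#6 head=10: ld.MEM i10 no-port MEM/MEM
#7 head=11: ld.MEM i11 RAW r3
#8 head=12: add.ALU;sub.ALU i12,i13 dual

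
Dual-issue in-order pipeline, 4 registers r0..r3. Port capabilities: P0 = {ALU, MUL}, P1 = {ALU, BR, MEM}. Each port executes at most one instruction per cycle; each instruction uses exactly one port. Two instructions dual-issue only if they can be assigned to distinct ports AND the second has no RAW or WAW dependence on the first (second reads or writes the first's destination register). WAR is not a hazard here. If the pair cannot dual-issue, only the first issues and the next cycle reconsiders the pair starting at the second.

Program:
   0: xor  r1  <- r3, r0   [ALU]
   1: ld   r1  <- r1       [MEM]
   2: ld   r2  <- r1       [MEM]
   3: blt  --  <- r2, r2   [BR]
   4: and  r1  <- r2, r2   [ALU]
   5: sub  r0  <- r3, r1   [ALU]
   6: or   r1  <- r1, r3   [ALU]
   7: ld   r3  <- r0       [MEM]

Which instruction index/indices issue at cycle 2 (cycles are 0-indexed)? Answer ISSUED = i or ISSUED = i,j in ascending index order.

ISSUED = 2

#0 head=0: xor.ALU i0 RAW+WAW r1
#1 head=1: ld.MEM i1 no-port MEM/MEM
#2 head=2: ld.MEM i2 no-port MEM/BR
#3 head=3: blt.BR+and.ALU i3/i4 dual
#4 head=5: sub.ALU+or.ALU i5/i6 dual
#5 head=7: ld.MEM i7 tail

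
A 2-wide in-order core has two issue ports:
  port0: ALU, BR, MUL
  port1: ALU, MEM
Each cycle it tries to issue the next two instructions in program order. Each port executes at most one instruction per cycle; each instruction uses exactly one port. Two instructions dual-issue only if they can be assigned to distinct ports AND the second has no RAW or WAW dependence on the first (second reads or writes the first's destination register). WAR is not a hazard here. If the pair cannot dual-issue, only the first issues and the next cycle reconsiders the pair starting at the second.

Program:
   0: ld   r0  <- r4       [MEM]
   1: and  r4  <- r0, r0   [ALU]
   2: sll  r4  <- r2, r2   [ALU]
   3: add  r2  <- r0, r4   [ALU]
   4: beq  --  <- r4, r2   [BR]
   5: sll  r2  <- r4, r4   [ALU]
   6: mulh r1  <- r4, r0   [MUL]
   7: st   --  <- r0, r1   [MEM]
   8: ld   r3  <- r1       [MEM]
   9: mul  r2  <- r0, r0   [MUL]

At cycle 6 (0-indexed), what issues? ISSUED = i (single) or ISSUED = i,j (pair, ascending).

ISSUED = 7

c0: i0 ld.MEM  RAW r0
c1: i1 and.ALU  WAW r4
c2: i2 sll.ALU  RAW r4
c3: i3 add.ALU  RAW r2
c4: i4&i5 beq.BR/sll.ALU  2-wide
c5: i6 mulh.MUL  RAW r1
c6: i7 st.MEM  no-port MEM/MEM
c7: i8&i9 ld.MEM/mul.MUL  2-wide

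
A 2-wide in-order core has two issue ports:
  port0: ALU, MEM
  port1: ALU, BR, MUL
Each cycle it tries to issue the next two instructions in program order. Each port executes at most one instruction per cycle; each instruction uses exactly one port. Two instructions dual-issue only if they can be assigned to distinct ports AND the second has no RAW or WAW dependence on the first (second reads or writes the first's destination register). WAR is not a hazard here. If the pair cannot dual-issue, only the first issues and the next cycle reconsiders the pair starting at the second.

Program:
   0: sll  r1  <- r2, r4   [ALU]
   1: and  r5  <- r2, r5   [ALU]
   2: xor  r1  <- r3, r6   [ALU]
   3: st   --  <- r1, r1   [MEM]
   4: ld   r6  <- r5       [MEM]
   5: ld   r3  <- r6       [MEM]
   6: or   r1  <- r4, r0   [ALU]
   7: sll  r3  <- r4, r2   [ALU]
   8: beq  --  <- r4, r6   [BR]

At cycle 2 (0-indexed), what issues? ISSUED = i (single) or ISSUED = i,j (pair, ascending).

ISSUED = 3

c0: i0+i1 sll and  2-wide
c1: i2 xor  RAW r1
c2: i3 st  no-port MEM/MEM
c3: i4 ld  no-port MEM/MEM
c4: i5+i6 ld or  2-wide
c5: i7+i8 sll beq  2-wide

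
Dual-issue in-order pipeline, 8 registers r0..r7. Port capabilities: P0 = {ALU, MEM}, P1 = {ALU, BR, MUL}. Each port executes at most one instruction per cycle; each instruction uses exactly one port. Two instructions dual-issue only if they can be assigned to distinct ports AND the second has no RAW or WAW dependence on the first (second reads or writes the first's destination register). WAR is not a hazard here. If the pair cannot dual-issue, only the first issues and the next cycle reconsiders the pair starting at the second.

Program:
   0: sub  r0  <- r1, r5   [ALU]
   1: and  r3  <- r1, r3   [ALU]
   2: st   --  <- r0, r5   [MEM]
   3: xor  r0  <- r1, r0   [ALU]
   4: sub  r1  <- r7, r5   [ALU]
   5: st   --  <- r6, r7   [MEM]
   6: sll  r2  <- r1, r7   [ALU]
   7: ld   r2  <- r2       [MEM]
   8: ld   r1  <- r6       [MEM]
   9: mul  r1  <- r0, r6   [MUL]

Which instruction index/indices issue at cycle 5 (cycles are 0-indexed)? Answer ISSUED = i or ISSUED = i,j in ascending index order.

ISSUED = 8

[0] i0/i1  sub.ALU/and.ALU  -- pair
[1] i2/i3  st.MEM/xor.ALU  -- pair
[2] i4/i5  sub.ALU/st.MEM  -- pair
[3] i6  sll.ALU  -- RAW+WAW r2
[4] i7  ld.MEM  -- no-port MEM/MEM
[5] i8  ld.MEM  -- WAW r1
[6] i9  mul.MUL  -- tail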